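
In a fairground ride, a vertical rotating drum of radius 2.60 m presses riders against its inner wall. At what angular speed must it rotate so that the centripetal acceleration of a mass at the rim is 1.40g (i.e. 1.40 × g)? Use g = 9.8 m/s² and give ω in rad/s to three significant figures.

2.30 rad/s

Centripetal acceleration a_c = ω²r. Setting ω²r = 1.40g:
ω = √(1.40g / r) = √(1.40 × 9.8 / 2.60) = √5.277 = 2.297 rad/s.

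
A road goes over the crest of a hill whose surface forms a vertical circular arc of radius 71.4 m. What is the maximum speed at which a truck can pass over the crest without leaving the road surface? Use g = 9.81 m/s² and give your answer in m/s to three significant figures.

At the crest the centre of the circle is below the truck, so the net downward (centripetal) force is mg − N = mv²/r.
The truck leaves the road when N → 0, giving v_max = √(g r) = √(9.81 × 71.4) = 26.47 m/s.

26.5 m/s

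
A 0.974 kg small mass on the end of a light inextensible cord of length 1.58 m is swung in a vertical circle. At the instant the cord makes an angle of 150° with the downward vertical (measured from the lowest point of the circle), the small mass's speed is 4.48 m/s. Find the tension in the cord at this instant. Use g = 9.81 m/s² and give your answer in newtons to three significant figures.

Take the radial direction toward the centre of the circle as positive. The component of the weight along the string toward the centre is −mg cos φ (φ measured from the bottom), so Newton's second law along the string gives T − mg cos φ = m v²/r.
cos 150° = -0.8660, so T = m(v²/r + g cos φ) = 0.974 × ((4.48)²/1.58 + 9.81 × -0.8660) = 0.974 × (12.70 + (-8.496)) = 0.974 × 4.207 = 4.098 N.

4.10 N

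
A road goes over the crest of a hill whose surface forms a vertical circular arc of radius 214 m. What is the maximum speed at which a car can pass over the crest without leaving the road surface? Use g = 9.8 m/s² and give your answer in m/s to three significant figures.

45.8 m/s

At the crest the centre of the circle is below the car, so the net downward (centripetal) force is mg − N = mv²/r.
The car leaves the road when N → 0, giving v_max = √(g r) = √(9.8 × 214) = 45.80 m/s.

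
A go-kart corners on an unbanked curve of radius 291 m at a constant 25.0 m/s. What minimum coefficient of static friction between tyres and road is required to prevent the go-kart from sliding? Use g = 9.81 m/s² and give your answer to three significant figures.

0.219

Friction provides the centripetal force: μ_s m g = m v²/r, so μ_s = v²/(g r) = (25.00)²/(9.81 × 291) = 625.0/2855 = 0.2189.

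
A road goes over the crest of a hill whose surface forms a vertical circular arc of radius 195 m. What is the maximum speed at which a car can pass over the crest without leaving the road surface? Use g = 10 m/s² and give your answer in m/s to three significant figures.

44.2 m/s

At the crest the centre of the circle is below the car, so the net downward (centripetal) force is mg − N = mv²/r.
The car leaves the road when N → 0, giving v_max = √(g r) = √(10.0 × 195) = 44.16 m/s.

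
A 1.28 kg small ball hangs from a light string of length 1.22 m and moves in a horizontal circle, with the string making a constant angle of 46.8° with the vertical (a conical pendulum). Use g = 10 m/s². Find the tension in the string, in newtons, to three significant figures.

Vertically the bob has no acceleration, so T cosθ = mg.
T = mg/cosθ = 1.28 × 10.0 / cos 46.8° = 12.80/0.6845 = 18.70 N.

18.7 N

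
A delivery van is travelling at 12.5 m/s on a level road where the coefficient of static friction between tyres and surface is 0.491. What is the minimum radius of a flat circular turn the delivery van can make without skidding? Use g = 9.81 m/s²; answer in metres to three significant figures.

32.4 m

At the limit, μ_s m g = m v²/r, so r_min = v²/(μ_s g) = (12.5)²/(0.491 × 9.81) = 156.2/4.817 = 32.44 m.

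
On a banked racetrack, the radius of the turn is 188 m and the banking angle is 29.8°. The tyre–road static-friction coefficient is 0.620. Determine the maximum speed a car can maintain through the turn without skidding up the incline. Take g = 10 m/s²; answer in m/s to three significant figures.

59.0 m/s

At the maximum speed, friction acts down the slope at its limiting value f = μN. Radially (horizontal, toward centre): N sinθ + μN cosθ = mv²/r. Vertically: N cosθ − μN sinθ = mg.
Dividing: v² = r g (sinθ + μcosθ)/(cosθ − μsinθ).
sinθ + μcosθ = 0.4970 + 0.620×0.8678 = 1.035; cosθ − μsinθ = 0.8678 − 0.620×0.4970 = 0.5596.
v² = 188 × 10.0 × 1.035/0.5596 = 3477 m²/s², so v = 58.96 m/s.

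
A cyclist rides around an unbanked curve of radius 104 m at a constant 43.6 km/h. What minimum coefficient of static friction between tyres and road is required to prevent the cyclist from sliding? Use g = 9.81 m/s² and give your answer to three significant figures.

0.144

v = 43.6/3.6 = 12.11 m/s.
Friction provides the centripetal force: μ_s m g = m v²/r, so μ_s = v²/(g r) = (12.11)²/(9.81 × 104) = 146.7/1020 = 0.1438.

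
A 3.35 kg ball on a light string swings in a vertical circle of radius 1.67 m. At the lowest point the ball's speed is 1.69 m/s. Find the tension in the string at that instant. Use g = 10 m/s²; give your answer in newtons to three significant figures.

At the lowest point, T points up (toward the centre) and the weight mg points down (away from the centre), so the net inward force is T − mg = mv²/r.
T = m(v²/r + g) = 3.35 × ((1.69)²/1.67 + 10.0) = 3.35 × (1.710 + 10.0) = 3.35 × 11.71 = 39.23 N.

39.2 N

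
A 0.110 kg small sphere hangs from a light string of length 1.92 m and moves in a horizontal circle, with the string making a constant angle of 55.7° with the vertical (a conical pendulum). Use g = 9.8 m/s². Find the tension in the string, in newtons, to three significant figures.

Vertically the bob has no acceleration, so T cosθ = mg.
T = mg/cosθ = 0.110 × 9.8 / cos 55.7° = 1.078/0.5635 = 1.913 N.

1.91 N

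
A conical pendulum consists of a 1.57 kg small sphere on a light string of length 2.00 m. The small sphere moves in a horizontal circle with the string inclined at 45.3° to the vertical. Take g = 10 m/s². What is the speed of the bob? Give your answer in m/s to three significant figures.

The radius of the circle is r = L sinθ = 2.00 × sin 45.3° = 1.422 m.
Horizontally T sinθ = mv²/r and vertically T cosθ = mg, so tanθ = v²/(rg).
v = √(r g tanθ) = √(1.422 × 10.0 × 1.011) = √14.37 = 3.790 m/s.

3.79 m/s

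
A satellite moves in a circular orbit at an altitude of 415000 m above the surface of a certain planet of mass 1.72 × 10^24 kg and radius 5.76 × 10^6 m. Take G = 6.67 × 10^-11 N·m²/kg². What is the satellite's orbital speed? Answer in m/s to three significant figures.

4310 m/s

Orbital radius r = R + h = 5.76 × 10^6 + 415000 = 6.175 × 10^6 m.
Gravity supplies the centripetal force: G M m / r² = m v² / r, so v = √(GM/r).
v = √(6.67 × 10^-11 × 1.72 × 10^24 / 6.175 × 10^6) = √(1.858 × 10^7) = 4310 m/s.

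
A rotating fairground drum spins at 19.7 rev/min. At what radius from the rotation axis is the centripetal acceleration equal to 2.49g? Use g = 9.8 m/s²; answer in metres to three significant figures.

5.73 m

ω = 19.7 rev/min × 2π/60 = 2.063 rad/s.
a_c = ω²r = 2.49g ⇒ r = 2.49 × 9.8 / (2.063)² = 24.40/4.256 = 5.734 m.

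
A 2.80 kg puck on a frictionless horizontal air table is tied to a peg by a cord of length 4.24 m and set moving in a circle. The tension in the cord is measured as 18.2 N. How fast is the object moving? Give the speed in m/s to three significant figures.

5.25 m/s

T = m v²/r ⇒ v = √(T r / m) = √(18.2 × 4.24 / 2.80) = √27.56 = 5.250 m/s.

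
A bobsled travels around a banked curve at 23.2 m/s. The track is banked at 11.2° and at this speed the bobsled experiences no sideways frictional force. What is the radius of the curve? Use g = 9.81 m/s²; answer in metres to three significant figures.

Frictionless banking: tanθ = v²/(rg), so r = v²/(g tanθ).
r = (23.2)²/(9.81 × tan 11.2°) = 538.2/(9.81 × 0.1980) = 538.2/1.942 = 277.1 m.

277 m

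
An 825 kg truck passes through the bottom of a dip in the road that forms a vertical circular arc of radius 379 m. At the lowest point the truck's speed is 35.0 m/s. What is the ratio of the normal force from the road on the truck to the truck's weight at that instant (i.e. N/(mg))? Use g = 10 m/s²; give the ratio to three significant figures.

1.32

At the bottom, N − mg = mv²/r, so N = m(v²/r + g) and N/(mg) = v²/(rg) + 1 = (35.0)²/(379 × 10.0) + 1 = 0.3232 + 1 = 1.323.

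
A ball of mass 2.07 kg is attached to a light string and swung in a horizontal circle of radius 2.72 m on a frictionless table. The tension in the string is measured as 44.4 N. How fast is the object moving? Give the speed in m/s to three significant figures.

7.64 m/s

T = m v²/r ⇒ v = √(T r / m) = √(44.4 × 2.72 / 2.07) = √58.34 = 7.638 m/s.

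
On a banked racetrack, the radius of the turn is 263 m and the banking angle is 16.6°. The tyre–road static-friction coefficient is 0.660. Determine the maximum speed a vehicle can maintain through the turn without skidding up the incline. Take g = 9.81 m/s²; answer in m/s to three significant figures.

55.5 m/s

At the maximum speed, friction acts down the slope at its limiting value f = μN. Radially (horizontal, toward centre): N sinθ + μN cosθ = mv²/r. Vertically: N cosθ − μN sinθ = mg.
Dividing: v² = r g (sinθ + μcosθ)/(cosθ − μsinθ).
sinθ + μcosθ = 0.2857 + 0.660×0.9583 = 0.9182; cosθ − μsinθ = 0.9583 − 0.660×0.2857 = 0.7698.
v² = 263 × 9.81 × 0.9182/0.7698 = 3077 m²/s², so v = 55.47 m/s.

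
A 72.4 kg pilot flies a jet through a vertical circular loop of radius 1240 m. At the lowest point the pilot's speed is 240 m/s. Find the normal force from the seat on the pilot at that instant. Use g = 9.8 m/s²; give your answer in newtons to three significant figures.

At the lowest point, N points up (toward the centre) and the weight mg points down (away from the centre), so the net inward force is N − mg = mv²/r.
N = m(v²/r + g) = 72.4 × ((240)²/1240 + 9.8) = 72.4 × (46.45 + 9.8) = 72.4 × 56.25 = 4073 N.

4070 N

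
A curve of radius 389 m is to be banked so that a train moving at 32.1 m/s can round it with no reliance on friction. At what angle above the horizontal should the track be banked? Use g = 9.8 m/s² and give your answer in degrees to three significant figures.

15.1°

With no friction, the horizontal component of the normal force provides the centripetal force: N sinθ = mv²/r, while N cosθ = mg vertically.
Dividing: tanθ = v²/(r g) = (32.1)²/(389 × 9.8) = 1030/3812 = 0.2703.
θ = arctan(0.2703) = 15.13°.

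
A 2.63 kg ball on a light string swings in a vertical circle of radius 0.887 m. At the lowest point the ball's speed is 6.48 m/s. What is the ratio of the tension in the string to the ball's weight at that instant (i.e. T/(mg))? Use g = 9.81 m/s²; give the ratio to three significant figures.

At the bottom, T − mg = mv²/r, so T = m(v²/r + g) and T/(mg) = v²/(rg) + 1 = (6.48)²/(0.887 × 9.81) + 1 = 4.826 + 1 = 5.826.

5.83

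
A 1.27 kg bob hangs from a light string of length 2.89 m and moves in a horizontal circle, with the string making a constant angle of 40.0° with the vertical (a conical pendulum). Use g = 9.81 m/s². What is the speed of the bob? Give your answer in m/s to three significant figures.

The radius of the circle is r = L sinθ = 2.89 × sin 40.0° = 1.858 m.
Horizontally T sinθ = mv²/r and vertically T cosθ = mg, so tanθ = v²/(rg).
v = √(r g tanθ) = √(1.858 × 9.81 × 0.8391) = √15.29 = 3.910 m/s.

3.91 m/s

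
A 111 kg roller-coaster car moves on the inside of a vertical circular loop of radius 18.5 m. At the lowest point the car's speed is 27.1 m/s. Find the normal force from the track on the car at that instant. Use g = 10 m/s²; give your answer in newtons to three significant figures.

At the lowest point, N points up (toward the centre) and the weight mg points down (away from the centre), so the net inward force is N − mg = mv²/r.
N = m(v²/r + g) = 111 × ((27.1)²/18.5 + 10.0) = 111 × (39.70 + 10.0) = 111 × 49.70 = 5516 N.

5520 N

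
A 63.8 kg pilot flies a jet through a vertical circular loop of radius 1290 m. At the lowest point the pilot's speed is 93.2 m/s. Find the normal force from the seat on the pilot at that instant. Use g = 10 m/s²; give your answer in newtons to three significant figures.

1070 N

At the lowest point, N points up (toward the centre) and the weight mg points down (away from the centre), so the net inward force is N − mg = mv²/r.
N = m(v²/r + g) = 63.8 × ((93.2)²/1290 + 10.0) = 63.8 × (6.734 + 10.0) = 63.8 × 16.73 = 1068 N.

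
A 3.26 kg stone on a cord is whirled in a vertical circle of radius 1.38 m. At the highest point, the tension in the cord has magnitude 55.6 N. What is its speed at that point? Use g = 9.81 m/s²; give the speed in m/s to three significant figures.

6.09 m/s

At the top, T + mg = mv²/r, so v = √(r(T/m + g)) = √(1.38 × (55.6/3.26 + 9.81)) = √(1.38 × 26.87) = √37.07 = 6.089 m/s.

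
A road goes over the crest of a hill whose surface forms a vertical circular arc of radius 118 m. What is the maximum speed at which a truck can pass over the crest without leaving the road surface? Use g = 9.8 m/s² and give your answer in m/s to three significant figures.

At the crest the centre of the circle is below the truck, so the net downward (centripetal) force is mg − N = mv²/r.
The truck leaves the road when N → 0, giving v_max = √(g r) = √(9.8 × 118) = 34.01 m/s.

34.0 m/s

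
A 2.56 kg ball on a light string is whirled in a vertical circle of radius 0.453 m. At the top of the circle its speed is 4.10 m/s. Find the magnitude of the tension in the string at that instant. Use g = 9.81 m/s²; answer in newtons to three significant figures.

69.9 N

At the top, both T and the weight mg point inward (toward the centre), so T + mg = mv²/r.
T = m(v²/r − g) = 2.56 × ((4.10)²/0.453 − 9.81) = 2.56 × (37.11 − 9.81) = 2.56 × 27.30 = 69.88 N.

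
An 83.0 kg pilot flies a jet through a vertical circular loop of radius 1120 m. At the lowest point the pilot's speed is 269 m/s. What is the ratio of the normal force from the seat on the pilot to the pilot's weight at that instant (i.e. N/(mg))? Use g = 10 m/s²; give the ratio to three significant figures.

7.46

At the bottom, N − mg = mv²/r, so N = m(v²/r + g) and N/(mg) = v²/(rg) + 1 = (269)²/(1120 × 10.0) + 1 = 6.461 + 1 = 7.461.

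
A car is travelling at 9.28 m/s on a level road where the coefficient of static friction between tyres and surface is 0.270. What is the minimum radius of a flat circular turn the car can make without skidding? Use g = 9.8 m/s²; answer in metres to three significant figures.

32.5 m

At the limit, μ_s m g = m v²/r, so r_min = v²/(μ_s g) = (9.28)²/(0.270 × 9.8) = 86.12/2.646 = 32.55 m.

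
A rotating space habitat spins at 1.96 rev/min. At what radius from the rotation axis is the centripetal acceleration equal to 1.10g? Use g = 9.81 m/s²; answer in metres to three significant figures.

ω = 1.96 rev/min × 2π/60 = 0.2053 rad/s.
a_c = ω²r = 1.10g ⇒ r = 1.10 × 9.81 / (0.2053)² = 10.79/0.04213 = 256.1 m.

256 m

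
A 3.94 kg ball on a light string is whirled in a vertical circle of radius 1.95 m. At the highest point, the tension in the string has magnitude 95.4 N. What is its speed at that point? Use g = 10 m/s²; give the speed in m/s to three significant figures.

8.17 m/s

At the top, T + mg = mv²/r, so v = √(r(T/m + g)) = √(1.95 × (95.4/3.94 + 10.0)) = √(1.95 × 34.21) = √66.72 = 8.168 m/s.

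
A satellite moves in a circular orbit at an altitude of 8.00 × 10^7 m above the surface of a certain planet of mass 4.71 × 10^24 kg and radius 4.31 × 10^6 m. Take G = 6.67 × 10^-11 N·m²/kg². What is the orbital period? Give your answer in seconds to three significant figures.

274000 s

r = R + h = 4.31 × 10^6 + 8.00 × 10^7 = 8.431 × 10^7 m. Gravity provides the centripetal force: G M m / r² = m v² / r ⇒ v = √(GM/r) = 1930 m/s.
T = 2πr/v = 2π × 8.431 × 10^7 / 1930 = 274400 s.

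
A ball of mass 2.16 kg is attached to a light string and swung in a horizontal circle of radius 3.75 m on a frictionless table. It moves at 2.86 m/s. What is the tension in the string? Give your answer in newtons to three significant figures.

4.71 N

The tension is the only horizontal force, so it supplies the full centripetal force: T = m v²/r = 2.16 × (2.860)²/3.75 = 2.16 × 8.180/3.75 = 4.711 N.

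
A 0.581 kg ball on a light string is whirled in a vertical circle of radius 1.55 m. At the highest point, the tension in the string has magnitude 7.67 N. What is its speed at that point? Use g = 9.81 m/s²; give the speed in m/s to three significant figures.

5.97 m/s

At the top, T + mg = mv²/r, so v = √(r(T/m + g)) = √(1.55 × (7.67/0.581 + 9.81)) = √(1.55 × 23.01) = √35.67 = 5.972 m/s.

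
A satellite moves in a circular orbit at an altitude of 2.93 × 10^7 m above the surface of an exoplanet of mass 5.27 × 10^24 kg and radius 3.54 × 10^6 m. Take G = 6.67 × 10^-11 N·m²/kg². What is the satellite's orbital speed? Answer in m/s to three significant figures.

Orbital radius r = R + h = 3.54 × 10^6 + 2.93 × 10^7 = 3.284 × 10^7 m.
Gravity supplies the centripetal force: G M m / r² = m v² / r, so v = √(GM/r).
v = √(6.67 × 10^-11 × 5.27 × 10^24 / 3.284 × 10^7) = √(1.070 × 10^7) = 3272 m/s.

3270 m/s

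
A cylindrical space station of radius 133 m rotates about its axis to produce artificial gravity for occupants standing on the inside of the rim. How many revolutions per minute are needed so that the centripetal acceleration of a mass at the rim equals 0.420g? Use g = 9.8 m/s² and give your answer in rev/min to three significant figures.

Require ω²r = 0.420g, so ω = √(0.420 × 9.8/133) = 0.1759 rad/s.
In rev/min: ω × 60/(2π) = 0.1759 × 60/(2π) = 1.680 rev/min.

1.68 rev/min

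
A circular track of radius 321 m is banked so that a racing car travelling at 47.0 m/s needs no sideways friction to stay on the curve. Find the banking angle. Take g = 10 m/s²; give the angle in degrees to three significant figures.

34.5°

For a frictionless banked turn: horizontally N sinθ = mv²/r and vertically N cosθ = mg.
Dividing: tanθ = v²/(r g) = (47.0)²/(321 × 10.0) = 2209/3210 = 0.6882.
θ = arctan(0.6882) = 34.53°.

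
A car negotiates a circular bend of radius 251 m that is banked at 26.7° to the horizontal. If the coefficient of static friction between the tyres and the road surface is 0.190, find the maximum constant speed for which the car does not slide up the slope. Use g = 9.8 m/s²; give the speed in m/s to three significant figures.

At the maximum speed, friction acts down the slope at its limiting value f = μN. Radially (horizontal, toward centre): N sinθ + μN cosθ = mv²/r. Vertically: N cosθ − μN sinθ = mg.
Dividing: v² = r g (sinθ + μcosθ)/(cosθ − μsinθ).
sinθ + μcosθ = 0.4493 + 0.190×0.8934 = 0.6191; cosθ − μsinθ = 0.8934 − 0.190×0.4493 = 0.8080.
v² = 251 × 9.8 × 0.6191/0.8080 = 1885 m²/s², so v = 43.41 m/s.

43.4 m/s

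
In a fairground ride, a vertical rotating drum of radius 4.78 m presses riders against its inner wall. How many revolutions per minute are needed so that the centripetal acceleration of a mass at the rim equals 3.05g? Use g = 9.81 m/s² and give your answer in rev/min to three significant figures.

23.9 rev/min

Require ω²r = 3.05g, so ω = √(3.05 × 9.81/4.78) = 2.502 rad/s.
In rev/min: ω × 60/(2π) = 2.502 × 60/(2π) = 23.89 rev/min.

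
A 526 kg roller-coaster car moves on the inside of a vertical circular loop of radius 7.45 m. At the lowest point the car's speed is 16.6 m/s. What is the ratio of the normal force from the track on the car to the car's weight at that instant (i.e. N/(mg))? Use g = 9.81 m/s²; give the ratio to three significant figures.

At the bottom, N − mg = mv²/r, so N = m(v²/r + g) and N/(mg) = v²/(rg) + 1 = (16.6)²/(7.45 × 9.81) + 1 = 3.770 + 1 = 4.770.

4.77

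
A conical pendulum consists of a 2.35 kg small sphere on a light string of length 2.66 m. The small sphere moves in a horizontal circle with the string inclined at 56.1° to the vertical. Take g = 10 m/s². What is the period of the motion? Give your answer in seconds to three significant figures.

2.42 s

r = L sinθ = 2.208 m. From T sinθ = mω²r and T cosθ = mg: tanθ = ω²r/g, so ω² = g tanθ / r = g/(L cosθ).
ω = √(g/(L cosθ)) = √(10.0/(2.66 × 0.5577)) = √6.740 = 2.596 rad/s.
Period = 2π/ω = 2.420 s.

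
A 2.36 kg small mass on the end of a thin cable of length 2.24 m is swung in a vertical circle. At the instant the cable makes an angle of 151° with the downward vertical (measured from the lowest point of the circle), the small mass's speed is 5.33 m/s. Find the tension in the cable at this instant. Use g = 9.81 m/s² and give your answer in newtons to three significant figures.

9.68 N

Take the radial direction toward the centre of the circle as positive. The component of the weight along the string toward the centre is −mg cos φ (φ measured from the bottom), so Newton's second law along the string gives T − mg cos φ = m v²/r.
cos 151° = -0.8746, so T = m(v²/r + g cos φ) = 2.36 × ((5.33)²/2.24 + 9.81 × -0.8746) = 2.36 × (12.68 + (-8.580)) = 2.36 × 4.103 = 9.682 N.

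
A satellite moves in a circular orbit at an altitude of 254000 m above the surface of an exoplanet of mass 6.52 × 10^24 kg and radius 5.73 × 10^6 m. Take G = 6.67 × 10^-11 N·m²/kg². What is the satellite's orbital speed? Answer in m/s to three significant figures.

8520 m/s

Orbital radius r = R + h = 5.73 × 10^6 + 254000 = 5.984 × 10^6 m.
Gravity supplies the centripetal force: G M m / r² = m v² / r, so v = √(GM/r).
v = √(6.67 × 10^-11 × 6.52 × 10^24 / 5.984 × 10^6) = √(7.267 × 10^7) = 8525 m/s.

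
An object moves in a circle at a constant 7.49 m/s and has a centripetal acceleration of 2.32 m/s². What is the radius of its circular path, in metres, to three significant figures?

a_c = v²/r ⇒ r = v²/a_c = (7.49)²/2.32 = 56.10/2.32 = 24.18 m.

24.2 m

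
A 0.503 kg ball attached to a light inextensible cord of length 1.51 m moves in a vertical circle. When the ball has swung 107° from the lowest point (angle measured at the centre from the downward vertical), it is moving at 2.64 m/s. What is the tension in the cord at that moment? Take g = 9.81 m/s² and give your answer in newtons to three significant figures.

Take the radial direction toward the centre of the circle as positive. The component of the weight along the string toward the centre is −mg cos φ (φ measured from the bottom), so Newton's second law along the string gives T − mg cos φ = m v²/r.
cos 107° = -0.2924, so T = m(v²/r + g cos φ) = 0.503 × ((2.64)²/1.51 + 9.81 × -0.2924) = 0.503 × (4.616 + (-2.868)) = 0.503 × 1.747 = 0.8790 N.

0.879 N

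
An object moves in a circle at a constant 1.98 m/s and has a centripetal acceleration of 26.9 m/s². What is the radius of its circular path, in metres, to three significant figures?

a_c = v²/r ⇒ r = v²/a_c = (1.98)²/26.9 = 3.920/26.9 = 0.1457 m.

0.146 m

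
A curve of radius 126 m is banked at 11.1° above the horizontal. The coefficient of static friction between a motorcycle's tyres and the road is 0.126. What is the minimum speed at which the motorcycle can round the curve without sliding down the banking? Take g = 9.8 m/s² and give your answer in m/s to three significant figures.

9.20 m/s

At the minimum speed, friction acts up the slope at its limiting value f = μN. Radially (horizontal, toward centre): N sinθ − μN cosθ = mv²/r. Vertically: N cosθ + μN sinθ = mg.
Dividing: v² = r g (sinθ − μcosθ)/(cosθ + μsinθ).
sinθ − μcosθ = 0.1925 − 0.126×0.9813 = 0.06888; cosθ + μsinθ = 0.9813 + 0.126×0.1925 = 1.006.
v² = 126 × 9.8 × 0.06888/1.006 = 84.58 m²/s², so v = 9.197 m/s.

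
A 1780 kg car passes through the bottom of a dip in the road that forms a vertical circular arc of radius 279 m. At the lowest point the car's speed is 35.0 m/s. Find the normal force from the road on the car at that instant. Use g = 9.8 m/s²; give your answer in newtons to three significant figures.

At the lowest point, N points up (toward the centre) and the weight mg points down (away from the centre), so the net inward force is N − mg = mv²/r.
N = m(v²/r + g) = 1780 × ((35.0)²/279 + 9.8) = 1780 × (4.391 + 9.8) = 1780 × 14.19 = 25260 N.

25300 N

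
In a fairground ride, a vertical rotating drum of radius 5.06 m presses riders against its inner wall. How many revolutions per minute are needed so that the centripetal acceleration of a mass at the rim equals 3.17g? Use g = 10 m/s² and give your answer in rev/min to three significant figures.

23.9 rev/min

Require ω²r = 3.17g, so ω = √(3.17 × 10.0/5.06) = 2.503 rad/s.
In rev/min: ω × 60/(2π) = 2.503 × 60/(2π) = 23.90 rev/min.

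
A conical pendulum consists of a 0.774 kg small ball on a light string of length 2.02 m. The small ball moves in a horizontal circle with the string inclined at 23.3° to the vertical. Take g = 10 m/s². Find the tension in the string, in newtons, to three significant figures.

Vertically the bob has no acceleration, so T cosθ = mg.
T = mg/cosθ = 0.774 × 10.0 / cos 23.3° = 7.740/0.9184 = 8.427 N.

8.43 N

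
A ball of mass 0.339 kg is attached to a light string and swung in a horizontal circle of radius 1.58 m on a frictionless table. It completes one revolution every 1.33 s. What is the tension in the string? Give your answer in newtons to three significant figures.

v = 2πr/T = 2π × 1.58/1.33 = 7.464 m/s.
The tension is the only horizontal force, so it supplies the full centripetal force: T = m v²/r = 0.339 × (7.464)²/1.58 = 0.339 × 55.71/1.58 = 11.95 N.

12.0 N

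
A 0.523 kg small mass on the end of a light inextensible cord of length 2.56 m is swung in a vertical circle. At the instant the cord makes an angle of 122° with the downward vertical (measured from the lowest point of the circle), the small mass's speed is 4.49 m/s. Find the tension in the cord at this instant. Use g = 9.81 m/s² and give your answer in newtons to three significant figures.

1.40 N

Take the radial direction toward the centre of the circle as positive. The component of the weight along the string toward the centre is −mg cos φ (φ measured from the bottom), so Newton's second law along the string gives T − mg cos φ = m v²/r.
cos 122° = -0.5299, so T = m(v²/r + g cos φ) = 0.523 × ((4.49)²/2.56 + 9.81 × -0.5299) = 0.523 × (7.875 + (-5.199)) = 0.523 × 2.677 = 1.400 N.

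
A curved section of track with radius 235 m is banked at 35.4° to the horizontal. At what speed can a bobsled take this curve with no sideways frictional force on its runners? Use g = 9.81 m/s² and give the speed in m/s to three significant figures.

40.5 m/s

On a frictionless banked curve, N sinθ = mv²/r and N cosθ = mg, so tanθ = v²/(rg).
v = √(r g tanθ) = √(235 × 9.81 × tan 35.4°) = √(235 × 9.81 × 0.7107) = √1638 = 40.48 m/s.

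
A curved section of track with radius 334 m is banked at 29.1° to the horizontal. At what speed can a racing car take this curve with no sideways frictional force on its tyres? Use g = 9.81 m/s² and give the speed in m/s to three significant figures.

42.7 m/s

On a frictionless banked curve, N sinθ = mv²/r and N cosθ = mg, so tanθ = v²/(rg).
v = √(r g tanθ) = √(334 × 9.81 × tan 29.1°) = √(334 × 9.81 × 0.5566) = √1824 = 42.70 m/s.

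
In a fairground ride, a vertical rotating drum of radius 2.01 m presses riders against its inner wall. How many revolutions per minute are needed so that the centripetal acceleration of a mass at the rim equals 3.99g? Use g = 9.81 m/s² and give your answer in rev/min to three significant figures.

42.1 rev/min

Require ω²r = 3.99g, so ω = √(3.99 × 9.81/2.01) = 4.413 rad/s.
In rev/min: ω × 60/(2π) = 4.413 × 60/(2π) = 42.14 rev/min.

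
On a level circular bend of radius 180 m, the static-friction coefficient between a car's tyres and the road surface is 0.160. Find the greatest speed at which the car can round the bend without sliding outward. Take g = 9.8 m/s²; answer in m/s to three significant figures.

The only inward force on a level bend is static friction, so at the limit f_s = μ_s N = μ_s m g = m v²/r.
Mass cancels: v_max = √(μ_s g r) = √(0.160 × 9.8 × 180) = √282.2 = 16.80 m/s.

16.8 m/s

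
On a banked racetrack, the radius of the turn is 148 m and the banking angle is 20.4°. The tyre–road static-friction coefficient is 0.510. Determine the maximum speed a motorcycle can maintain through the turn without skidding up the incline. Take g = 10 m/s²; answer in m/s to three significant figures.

40.1 m/s

At the maximum speed, friction acts down the slope at its limiting value f = μN. Radially (horizontal, toward centre): N sinθ + μN cosθ = mv²/r. Vertically: N cosθ − μN sinθ = mg.
Dividing: v² = r g (sinθ + μcosθ)/(cosθ − μsinθ).
sinθ + μcosθ = 0.3486 + 0.510×0.9373 = 0.8266; cosθ − μsinθ = 0.9373 − 0.510×0.3486 = 0.7595.
v² = 148 × 10.0 × 0.8266/0.7595 = 1611 m²/s², so v = 40.13 m/s.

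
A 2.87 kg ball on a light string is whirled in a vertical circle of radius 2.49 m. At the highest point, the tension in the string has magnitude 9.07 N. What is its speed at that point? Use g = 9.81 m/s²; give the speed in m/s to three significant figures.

5.68 m/s

At the top, T + mg = mv²/r, so v = √(r(T/m + g)) = √(2.49 × (9.07/2.87 + 9.81)) = √(2.49 × 12.97) = √32.30 = 5.683 m/s.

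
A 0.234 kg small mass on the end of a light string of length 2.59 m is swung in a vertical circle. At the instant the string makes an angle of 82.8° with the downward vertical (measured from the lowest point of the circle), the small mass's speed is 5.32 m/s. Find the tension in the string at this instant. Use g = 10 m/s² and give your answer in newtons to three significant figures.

Take the radial direction toward the centre of the circle as positive. The component of the weight along the string toward the centre is −mg cos φ (φ measured from the bottom), so Newton's second law along the string gives T − mg cos φ = m v²/r.
cos 82.8° = 0.1253, so T = m(v²/r + g cos φ) = 0.234 × ((5.32)²/2.59 + 10.0 × 0.1253) = 0.234 × (10.93 + (1.253)) = 0.234 × 12.18 = 2.850 N.

2.85 N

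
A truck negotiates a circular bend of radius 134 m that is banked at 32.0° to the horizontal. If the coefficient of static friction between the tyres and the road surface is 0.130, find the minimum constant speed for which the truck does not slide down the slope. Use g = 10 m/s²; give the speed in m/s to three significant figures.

At the minimum speed, friction acts up the slope at its limiting value f = μN. Radially (horizontal, toward centre): N sinθ − μN cosθ = mv²/r. Vertically: N cosθ + μN sinθ = mg.
Dividing: v² = r g (sinθ − μcosθ)/(cosθ + μsinθ).
sinθ − μcosθ = 0.5299 − 0.130×0.8480 = 0.4197; cosθ + μsinθ = 0.8480 + 0.130×0.5299 = 0.9169.
v² = 134 × 10.0 × 0.4197/0.9169 = 613.3 m²/s², so v = 24.76 m/s.

24.8 m/s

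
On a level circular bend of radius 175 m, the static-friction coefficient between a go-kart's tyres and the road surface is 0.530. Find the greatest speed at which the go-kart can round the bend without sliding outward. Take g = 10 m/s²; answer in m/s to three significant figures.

The only inward force on a level bend is static friction, so at the limit f_s = μ_s N = μ_s m g = m v²/r.
Mass cancels: v_max = √(μ_s g r) = √(0.530 × 10.0 × 175) = √927.5 = 30.45 m/s.

30.5 m/s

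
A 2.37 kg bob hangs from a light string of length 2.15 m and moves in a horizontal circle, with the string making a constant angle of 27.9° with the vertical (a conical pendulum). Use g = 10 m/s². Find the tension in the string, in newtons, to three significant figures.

Vertically the bob has no acceleration, so T cosθ = mg.
T = mg/cosθ = 2.37 × 10.0 / cos 27.9° = 23.70/0.8838 = 26.82 N.

26.8 N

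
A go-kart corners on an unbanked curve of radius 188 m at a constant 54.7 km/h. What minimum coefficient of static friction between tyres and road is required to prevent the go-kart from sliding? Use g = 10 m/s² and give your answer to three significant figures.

0.123

v = 54.7/3.6 = 15.19 m/s.
Friction provides the centripetal force: μ_s m g = m v²/r, so μ_s = v²/(g r) = (15.19)²/(10.0 × 188) = 230.9/1880 = 0.1228.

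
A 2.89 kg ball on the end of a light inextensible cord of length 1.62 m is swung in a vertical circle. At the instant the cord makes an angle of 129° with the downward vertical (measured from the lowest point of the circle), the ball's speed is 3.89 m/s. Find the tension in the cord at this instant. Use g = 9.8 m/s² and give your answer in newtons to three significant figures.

9.17 N

Take the radial direction toward the centre of the circle as positive. The component of the weight along the string toward the centre is −mg cos φ (φ measured from the bottom), so Newton's second law along the string gives T − mg cos φ = m v²/r.
cos 129° = -0.6293, so T = m(v²/r + g cos φ) = 2.89 × ((3.89)²/1.62 + 9.8 × -0.6293) = 2.89 × (9.341 + (-6.167)) = 2.89 × 3.173 = 9.171 N.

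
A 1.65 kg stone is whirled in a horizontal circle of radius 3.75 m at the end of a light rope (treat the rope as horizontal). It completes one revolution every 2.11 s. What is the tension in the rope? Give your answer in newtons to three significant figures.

54.9 N

v = 2πr/T = 2π × 3.75/2.11 = 11.17 m/s.
The tension is the only horizontal force, so it supplies the full centripetal force: T = m v²/r = 1.65 × (11.17)²/3.75 = 1.65 × 124.7/3.75 = 54.87 N.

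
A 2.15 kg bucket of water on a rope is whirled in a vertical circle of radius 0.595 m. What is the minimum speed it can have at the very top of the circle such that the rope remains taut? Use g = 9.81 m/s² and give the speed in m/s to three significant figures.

2.42 m/s

At the top, both weight mg and T point toward the centre: T + mg = mv²/r.
At minimum speed T → 0, so mg = mv_min²/r ⇒ v_min = √(g r) = √(9.81 × 0.595) = 2.416 m/s.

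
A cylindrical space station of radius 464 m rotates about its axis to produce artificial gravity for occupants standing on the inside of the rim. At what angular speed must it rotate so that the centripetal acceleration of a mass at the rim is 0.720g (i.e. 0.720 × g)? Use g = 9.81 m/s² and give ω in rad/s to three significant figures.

0.123 rad/s

Centripetal acceleration a_c = ω²r. Setting ω²r = 0.720g:
ω = √(0.720g / r) = √(0.720 × 9.81 / 464) = √0.01522 = 0.1234 rad/s.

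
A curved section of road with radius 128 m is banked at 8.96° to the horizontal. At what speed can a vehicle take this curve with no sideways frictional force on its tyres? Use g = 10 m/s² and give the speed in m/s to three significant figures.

On a frictionless banked curve, N sinθ = mv²/r and N cosθ = mg, so tanθ = v²/(rg).
v = √(r g tanθ) = √(128 × 10.0 × tan 8.96°) = √(128 × 10.0 × 0.1577) = √201.8 = 14.21 m/s.

14.2 m/s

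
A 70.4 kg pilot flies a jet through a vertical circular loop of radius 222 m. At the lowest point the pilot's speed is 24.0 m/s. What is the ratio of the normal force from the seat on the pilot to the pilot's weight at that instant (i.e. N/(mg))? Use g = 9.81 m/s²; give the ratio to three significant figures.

1.26

At the bottom, N − mg = mv²/r, so N = m(v²/r + g) and N/(mg) = v²/(rg) + 1 = (24.0)²/(222 × 9.81) + 1 = 0.2645 + 1 = 1.264.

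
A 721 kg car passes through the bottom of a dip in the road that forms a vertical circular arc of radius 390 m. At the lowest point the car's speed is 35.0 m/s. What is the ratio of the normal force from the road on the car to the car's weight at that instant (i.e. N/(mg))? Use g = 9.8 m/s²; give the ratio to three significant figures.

1.32

At the bottom, N − mg = mv²/r, so N = m(v²/r + g) and N/(mg) = v²/(rg) + 1 = (35.0)²/(390 × 9.8) + 1 = 0.3205 + 1 = 1.321.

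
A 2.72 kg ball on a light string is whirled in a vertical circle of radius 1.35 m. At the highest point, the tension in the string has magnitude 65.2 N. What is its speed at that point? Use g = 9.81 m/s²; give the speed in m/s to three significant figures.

6.75 m/s

At the top, T + mg = mv²/r, so v = √(r(T/m + g)) = √(1.35 × (65.2/2.72 + 9.81)) = √(1.35 × 33.78) = √45.60 = 6.753 m/s.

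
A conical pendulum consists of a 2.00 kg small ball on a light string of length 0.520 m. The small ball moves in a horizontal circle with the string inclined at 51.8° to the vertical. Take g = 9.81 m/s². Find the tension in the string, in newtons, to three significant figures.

Vertically the bob has no acceleration, so T cosθ = mg.
T = mg/cosθ = 2.00 × 9.81 / cos 51.8° = 19.62/0.6184 = 31.73 N.

31.7 N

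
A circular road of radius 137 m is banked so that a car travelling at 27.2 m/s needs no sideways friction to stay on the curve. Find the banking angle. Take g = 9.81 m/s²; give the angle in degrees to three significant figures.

For a frictionless banked turn: horizontally N sinθ = mv²/r and vertically N cosθ = mg.
Dividing: tanθ = v²/(r g) = (27.2)²/(137 × 9.81) = 739.8/1344 = 0.5505.
θ = arctan(0.5505) = 28.83°.

28.8°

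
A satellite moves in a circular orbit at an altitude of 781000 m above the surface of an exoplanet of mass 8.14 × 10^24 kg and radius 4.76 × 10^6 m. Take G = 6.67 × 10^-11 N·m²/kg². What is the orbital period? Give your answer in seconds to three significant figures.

3520 s

r = R + h = 4.76 × 10^6 + 781000 = 5.541 × 10^6 m. Gravity provides the centripetal force: G M m / r² = m v² / r ⇒ v = √(GM/r) = 9899 m/s.
T = 2πr/v = 2π × 5.541 × 10^6 / 9899 = 3517 s.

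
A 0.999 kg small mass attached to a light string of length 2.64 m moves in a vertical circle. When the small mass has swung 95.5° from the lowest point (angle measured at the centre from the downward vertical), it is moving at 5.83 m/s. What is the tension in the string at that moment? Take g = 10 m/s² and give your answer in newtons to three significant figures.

Take the radial direction toward the centre of the circle as positive. The component of the weight along the string toward the centre is −mg cos φ (φ measured from the bottom), so Newton's second law along the string gives T − mg cos φ = m v²/r.
cos 95.5° = -0.09585, so T = m(v²/r + g cos φ) = 0.999 × ((5.83)²/2.64 + 10.0 × -0.09585) = 0.999 × (12.87 + (-0.9585)) = 0.999 × 11.92 = 11.90 N.

11.9 N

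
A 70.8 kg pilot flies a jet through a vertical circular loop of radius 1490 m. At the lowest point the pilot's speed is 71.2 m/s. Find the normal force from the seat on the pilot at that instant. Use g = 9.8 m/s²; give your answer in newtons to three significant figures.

935 N

At the lowest point, N points up (toward the centre) and the weight mg points down (away from the centre), so the net inward force is N − mg = mv²/r.
N = m(v²/r + g) = 70.8 × ((71.2)²/1490 + 9.8) = 70.8 × (3.402 + 9.8) = 70.8 × 13.20 = 934.7 N.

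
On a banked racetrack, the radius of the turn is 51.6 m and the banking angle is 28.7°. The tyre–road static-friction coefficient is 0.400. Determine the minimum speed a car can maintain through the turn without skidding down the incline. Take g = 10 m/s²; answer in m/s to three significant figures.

At the minimum speed, friction acts up the slope at its limiting value f = μN. Radially (horizontal, toward centre): N sinθ − μN cosθ = mv²/r. Vertically: N cosθ + μN sinθ = mg.
Dividing: v² = r g (sinθ − μcosθ)/(cosθ + μsinθ).
sinθ − μcosθ = 0.4802 − 0.400×0.8771 = 0.1294; cosθ + μsinθ = 0.8771 + 0.400×0.4802 = 1.069.
v² = 51.6 × 10.0 × 0.1294/1.069 = 62.43 m²/s², so v = 7.901 m/s.

7.90 m/s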